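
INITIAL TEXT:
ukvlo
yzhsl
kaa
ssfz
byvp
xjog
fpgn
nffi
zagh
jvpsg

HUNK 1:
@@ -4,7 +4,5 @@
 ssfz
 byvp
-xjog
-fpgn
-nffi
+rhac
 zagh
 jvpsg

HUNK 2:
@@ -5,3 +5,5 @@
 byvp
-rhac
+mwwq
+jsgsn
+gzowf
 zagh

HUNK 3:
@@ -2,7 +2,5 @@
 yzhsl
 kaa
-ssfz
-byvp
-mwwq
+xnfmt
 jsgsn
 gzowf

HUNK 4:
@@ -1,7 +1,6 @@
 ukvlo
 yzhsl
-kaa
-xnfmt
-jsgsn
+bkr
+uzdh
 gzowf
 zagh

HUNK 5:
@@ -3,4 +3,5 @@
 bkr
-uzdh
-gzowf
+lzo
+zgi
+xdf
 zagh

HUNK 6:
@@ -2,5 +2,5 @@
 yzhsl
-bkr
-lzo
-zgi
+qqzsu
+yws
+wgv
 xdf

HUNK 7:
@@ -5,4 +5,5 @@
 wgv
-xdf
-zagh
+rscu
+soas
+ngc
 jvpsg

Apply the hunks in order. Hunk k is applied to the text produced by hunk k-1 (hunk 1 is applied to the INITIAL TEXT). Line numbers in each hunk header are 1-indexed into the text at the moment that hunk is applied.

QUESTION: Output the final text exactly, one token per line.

Hunk 1: at line 4 remove [xjog,fpgn,nffi] add [rhac] -> 8 lines: ukvlo yzhsl kaa ssfz byvp rhac zagh jvpsg
Hunk 2: at line 5 remove [rhac] add [mwwq,jsgsn,gzowf] -> 10 lines: ukvlo yzhsl kaa ssfz byvp mwwq jsgsn gzowf zagh jvpsg
Hunk 3: at line 2 remove [ssfz,byvp,mwwq] add [xnfmt] -> 8 lines: ukvlo yzhsl kaa xnfmt jsgsn gzowf zagh jvpsg
Hunk 4: at line 1 remove [kaa,xnfmt,jsgsn] add [bkr,uzdh] -> 7 lines: ukvlo yzhsl bkr uzdh gzowf zagh jvpsg
Hunk 5: at line 3 remove [uzdh,gzowf] add [lzo,zgi,xdf] -> 8 lines: ukvlo yzhsl bkr lzo zgi xdf zagh jvpsg
Hunk 6: at line 2 remove [bkr,lzo,zgi] add [qqzsu,yws,wgv] -> 8 lines: ukvlo yzhsl qqzsu yws wgv xdf zagh jvpsg
Hunk 7: at line 5 remove [xdf,zagh] add [rscu,soas,ngc] -> 9 lines: ukvlo yzhsl qqzsu yws wgv rscu soas ngc jvpsg

Answer: ukvlo
yzhsl
qqzsu
yws
wgv
rscu
soas
ngc
jvpsg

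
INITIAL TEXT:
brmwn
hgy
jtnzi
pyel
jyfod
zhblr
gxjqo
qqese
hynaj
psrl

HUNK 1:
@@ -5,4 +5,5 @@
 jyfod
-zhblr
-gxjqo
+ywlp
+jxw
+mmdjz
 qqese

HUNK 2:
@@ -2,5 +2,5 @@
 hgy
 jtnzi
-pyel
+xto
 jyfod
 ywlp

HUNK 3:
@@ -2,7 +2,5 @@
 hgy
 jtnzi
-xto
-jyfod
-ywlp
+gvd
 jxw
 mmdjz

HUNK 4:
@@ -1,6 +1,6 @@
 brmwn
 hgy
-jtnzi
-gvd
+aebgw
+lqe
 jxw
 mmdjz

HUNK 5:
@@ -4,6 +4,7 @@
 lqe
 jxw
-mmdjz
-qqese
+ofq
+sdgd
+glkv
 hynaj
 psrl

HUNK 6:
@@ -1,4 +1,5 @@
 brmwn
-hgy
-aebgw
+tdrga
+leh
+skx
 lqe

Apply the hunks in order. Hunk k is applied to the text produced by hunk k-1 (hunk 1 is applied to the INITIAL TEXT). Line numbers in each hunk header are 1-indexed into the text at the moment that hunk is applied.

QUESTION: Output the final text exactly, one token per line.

Hunk 1: at line 5 remove [zhblr,gxjqo] add [ywlp,jxw,mmdjz] -> 11 lines: brmwn hgy jtnzi pyel jyfod ywlp jxw mmdjz qqese hynaj psrl
Hunk 2: at line 2 remove [pyel] add [xto] -> 11 lines: brmwn hgy jtnzi xto jyfod ywlp jxw mmdjz qqese hynaj psrl
Hunk 3: at line 2 remove [xto,jyfod,ywlp] add [gvd] -> 9 lines: brmwn hgy jtnzi gvd jxw mmdjz qqese hynaj psrl
Hunk 4: at line 1 remove [jtnzi,gvd] add [aebgw,lqe] -> 9 lines: brmwn hgy aebgw lqe jxw mmdjz qqese hynaj psrl
Hunk 5: at line 4 remove [mmdjz,qqese] add [ofq,sdgd,glkv] -> 10 lines: brmwn hgy aebgw lqe jxw ofq sdgd glkv hynaj psrl
Hunk 6: at line 1 remove [hgy,aebgw] add [tdrga,leh,skx] -> 11 lines: brmwn tdrga leh skx lqe jxw ofq sdgd glkv hynaj psrl

Answer: brmwn
tdrga
leh
skx
lqe
jxw
ofq
sdgd
glkv
hynaj
psrl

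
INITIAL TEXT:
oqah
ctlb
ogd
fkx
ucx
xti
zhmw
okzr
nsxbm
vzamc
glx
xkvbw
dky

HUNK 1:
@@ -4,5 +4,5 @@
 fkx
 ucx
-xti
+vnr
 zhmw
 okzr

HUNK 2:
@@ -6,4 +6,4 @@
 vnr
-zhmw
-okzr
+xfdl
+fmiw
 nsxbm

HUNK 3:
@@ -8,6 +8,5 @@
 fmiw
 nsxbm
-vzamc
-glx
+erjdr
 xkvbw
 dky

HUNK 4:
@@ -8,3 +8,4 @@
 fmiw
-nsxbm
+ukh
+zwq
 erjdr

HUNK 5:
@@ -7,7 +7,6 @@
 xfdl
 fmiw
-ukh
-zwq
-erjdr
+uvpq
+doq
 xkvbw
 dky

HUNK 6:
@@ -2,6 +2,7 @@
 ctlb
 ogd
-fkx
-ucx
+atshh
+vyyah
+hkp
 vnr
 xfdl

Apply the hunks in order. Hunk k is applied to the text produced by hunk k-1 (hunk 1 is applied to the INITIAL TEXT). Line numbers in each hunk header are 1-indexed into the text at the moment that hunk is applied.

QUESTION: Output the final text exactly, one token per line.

Answer: oqah
ctlb
ogd
atshh
vyyah
hkp
vnr
xfdl
fmiw
uvpq
doq
xkvbw
dky

Derivation:
Hunk 1: at line 4 remove [xti] add [vnr] -> 13 lines: oqah ctlb ogd fkx ucx vnr zhmw okzr nsxbm vzamc glx xkvbw dky
Hunk 2: at line 6 remove [zhmw,okzr] add [xfdl,fmiw] -> 13 lines: oqah ctlb ogd fkx ucx vnr xfdl fmiw nsxbm vzamc glx xkvbw dky
Hunk 3: at line 8 remove [vzamc,glx] add [erjdr] -> 12 lines: oqah ctlb ogd fkx ucx vnr xfdl fmiw nsxbm erjdr xkvbw dky
Hunk 4: at line 8 remove [nsxbm] add [ukh,zwq] -> 13 lines: oqah ctlb ogd fkx ucx vnr xfdl fmiw ukh zwq erjdr xkvbw dky
Hunk 5: at line 7 remove [ukh,zwq,erjdr] add [uvpq,doq] -> 12 lines: oqah ctlb ogd fkx ucx vnr xfdl fmiw uvpq doq xkvbw dky
Hunk 6: at line 2 remove [fkx,ucx] add [atshh,vyyah,hkp] -> 13 lines: oqah ctlb ogd atshh vyyah hkp vnr xfdl fmiw uvpq doq xkvbw dky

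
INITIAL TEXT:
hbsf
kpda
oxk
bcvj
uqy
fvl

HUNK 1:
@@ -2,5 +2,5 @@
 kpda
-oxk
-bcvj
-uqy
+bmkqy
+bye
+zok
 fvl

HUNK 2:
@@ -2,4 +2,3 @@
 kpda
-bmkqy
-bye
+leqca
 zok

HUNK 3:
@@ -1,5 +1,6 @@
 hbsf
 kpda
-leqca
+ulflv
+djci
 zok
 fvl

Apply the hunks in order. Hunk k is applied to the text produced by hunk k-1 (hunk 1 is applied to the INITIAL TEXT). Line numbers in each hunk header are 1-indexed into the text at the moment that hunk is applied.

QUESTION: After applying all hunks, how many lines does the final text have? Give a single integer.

Hunk 1: at line 2 remove [oxk,bcvj,uqy] add [bmkqy,bye,zok] -> 6 lines: hbsf kpda bmkqy bye zok fvl
Hunk 2: at line 2 remove [bmkqy,bye] add [leqca] -> 5 lines: hbsf kpda leqca zok fvl
Hunk 3: at line 1 remove [leqca] add [ulflv,djci] -> 6 lines: hbsf kpda ulflv djci zok fvl
Final line count: 6

Answer: 6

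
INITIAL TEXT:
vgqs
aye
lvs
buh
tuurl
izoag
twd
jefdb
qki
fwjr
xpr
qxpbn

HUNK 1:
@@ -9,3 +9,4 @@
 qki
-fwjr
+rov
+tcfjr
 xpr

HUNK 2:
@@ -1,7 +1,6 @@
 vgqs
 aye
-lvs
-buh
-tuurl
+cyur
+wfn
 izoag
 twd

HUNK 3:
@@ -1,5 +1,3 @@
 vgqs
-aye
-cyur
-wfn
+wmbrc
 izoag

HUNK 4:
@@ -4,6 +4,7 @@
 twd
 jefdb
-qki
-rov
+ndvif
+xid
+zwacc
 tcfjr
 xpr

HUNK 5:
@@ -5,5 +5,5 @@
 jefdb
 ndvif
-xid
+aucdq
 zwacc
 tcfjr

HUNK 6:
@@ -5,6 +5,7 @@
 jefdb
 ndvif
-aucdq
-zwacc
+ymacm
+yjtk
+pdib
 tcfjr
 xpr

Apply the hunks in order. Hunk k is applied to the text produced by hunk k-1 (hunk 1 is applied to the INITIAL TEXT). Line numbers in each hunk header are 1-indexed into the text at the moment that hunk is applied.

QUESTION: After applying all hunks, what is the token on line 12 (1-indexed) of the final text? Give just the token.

Answer: qxpbn

Derivation:
Hunk 1: at line 9 remove [fwjr] add [rov,tcfjr] -> 13 lines: vgqs aye lvs buh tuurl izoag twd jefdb qki rov tcfjr xpr qxpbn
Hunk 2: at line 1 remove [lvs,buh,tuurl] add [cyur,wfn] -> 12 lines: vgqs aye cyur wfn izoag twd jefdb qki rov tcfjr xpr qxpbn
Hunk 3: at line 1 remove [aye,cyur,wfn] add [wmbrc] -> 10 lines: vgqs wmbrc izoag twd jefdb qki rov tcfjr xpr qxpbn
Hunk 4: at line 4 remove [qki,rov] add [ndvif,xid,zwacc] -> 11 lines: vgqs wmbrc izoag twd jefdb ndvif xid zwacc tcfjr xpr qxpbn
Hunk 5: at line 5 remove [xid] add [aucdq] -> 11 lines: vgqs wmbrc izoag twd jefdb ndvif aucdq zwacc tcfjr xpr qxpbn
Hunk 6: at line 5 remove [aucdq,zwacc] add [ymacm,yjtk,pdib] -> 12 lines: vgqs wmbrc izoag twd jefdb ndvif ymacm yjtk pdib tcfjr xpr qxpbn
Final line 12: qxpbn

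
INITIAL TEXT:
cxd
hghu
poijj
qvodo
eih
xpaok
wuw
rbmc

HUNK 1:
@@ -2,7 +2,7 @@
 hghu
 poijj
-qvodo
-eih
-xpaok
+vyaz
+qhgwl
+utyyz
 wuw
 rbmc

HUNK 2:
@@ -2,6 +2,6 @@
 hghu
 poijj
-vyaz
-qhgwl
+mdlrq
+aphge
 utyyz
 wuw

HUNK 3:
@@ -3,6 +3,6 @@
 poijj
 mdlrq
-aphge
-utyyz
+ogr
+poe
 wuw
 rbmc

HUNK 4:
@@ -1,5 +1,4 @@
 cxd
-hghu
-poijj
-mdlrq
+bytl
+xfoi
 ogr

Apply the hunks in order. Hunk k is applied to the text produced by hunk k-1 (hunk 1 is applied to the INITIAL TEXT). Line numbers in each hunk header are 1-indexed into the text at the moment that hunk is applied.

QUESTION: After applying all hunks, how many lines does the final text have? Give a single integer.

Answer: 7

Derivation:
Hunk 1: at line 2 remove [qvodo,eih,xpaok] add [vyaz,qhgwl,utyyz] -> 8 lines: cxd hghu poijj vyaz qhgwl utyyz wuw rbmc
Hunk 2: at line 2 remove [vyaz,qhgwl] add [mdlrq,aphge] -> 8 lines: cxd hghu poijj mdlrq aphge utyyz wuw rbmc
Hunk 3: at line 3 remove [aphge,utyyz] add [ogr,poe] -> 8 lines: cxd hghu poijj mdlrq ogr poe wuw rbmc
Hunk 4: at line 1 remove [hghu,poijj,mdlrq] add [bytl,xfoi] -> 7 lines: cxd bytl xfoi ogr poe wuw rbmc
Final line count: 7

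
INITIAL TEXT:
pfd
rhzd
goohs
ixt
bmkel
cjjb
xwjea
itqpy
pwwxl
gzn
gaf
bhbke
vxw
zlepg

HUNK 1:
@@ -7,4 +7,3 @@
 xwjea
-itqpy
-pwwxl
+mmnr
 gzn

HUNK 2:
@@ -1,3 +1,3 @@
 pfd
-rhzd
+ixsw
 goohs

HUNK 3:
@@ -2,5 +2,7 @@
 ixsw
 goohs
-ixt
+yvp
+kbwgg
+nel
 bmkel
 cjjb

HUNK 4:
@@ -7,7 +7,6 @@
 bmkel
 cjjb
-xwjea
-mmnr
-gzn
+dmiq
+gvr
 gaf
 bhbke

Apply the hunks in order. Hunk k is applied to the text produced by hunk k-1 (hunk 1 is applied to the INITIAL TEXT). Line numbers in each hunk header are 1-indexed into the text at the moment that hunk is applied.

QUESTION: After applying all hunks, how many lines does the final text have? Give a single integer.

Answer: 14

Derivation:
Hunk 1: at line 7 remove [itqpy,pwwxl] add [mmnr] -> 13 lines: pfd rhzd goohs ixt bmkel cjjb xwjea mmnr gzn gaf bhbke vxw zlepg
Hunk 2: at line 1 remove [rhzd] add [ixsw] -> 13 lines: pfd ixsw goohs ixt bmkel cjjb xwjea mmnr gzn gaf bhbke vxw zlepg
Hunk 3: at line 2 remove [ixt] add [yvp,kbwgg,nel] -> 15 lines: pfd ixsw goohs yvp kbwgg nel bmkel cjjb xwjea mmnr gzn gaf bhbke vxw zlepg
Hunk 4: at line 7 remove [xwjea,mmnr,gzn] add [dmiq,gvr] -> 14 lines: pfd ixsw goohs yvp kbwgg nel bmkel cjjb dmiq gvr gaf bhbke vxw zlepg
Final line count: 14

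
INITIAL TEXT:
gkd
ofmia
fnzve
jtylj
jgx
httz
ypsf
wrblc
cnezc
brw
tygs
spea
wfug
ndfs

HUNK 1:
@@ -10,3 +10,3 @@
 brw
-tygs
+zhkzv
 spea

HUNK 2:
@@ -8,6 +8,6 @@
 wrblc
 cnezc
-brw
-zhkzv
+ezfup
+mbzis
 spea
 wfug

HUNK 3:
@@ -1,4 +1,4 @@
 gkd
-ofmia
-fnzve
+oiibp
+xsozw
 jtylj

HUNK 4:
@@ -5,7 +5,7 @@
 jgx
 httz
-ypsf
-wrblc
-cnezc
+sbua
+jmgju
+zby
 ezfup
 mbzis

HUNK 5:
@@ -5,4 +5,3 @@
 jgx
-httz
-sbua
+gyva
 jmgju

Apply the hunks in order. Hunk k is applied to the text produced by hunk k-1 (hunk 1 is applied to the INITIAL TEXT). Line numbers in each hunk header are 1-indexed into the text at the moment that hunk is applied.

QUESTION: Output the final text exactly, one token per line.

Hunk 1: at line 10 remove [tygs] add [zhkzv] -> 14 lines: gkd ofmia fnzve jtylj jgx httz ypsf wrblc cnezc brw zhkzv spea wfug ndfs
Hunk 2: at line 8 remove [brw,zhkzv] add [ezfup,mbzis] -> 14 lines: gkd ofmia fnzve jtylj jgx httz ypsf wrblc cnezc ezfup mbzis spea wfug ndfs
Hunk 3: at line 1 remove [ofmia,fnzve] add [oiibp,xsozw] -> 14 lines: gkd oiibp xsozw jtylj jgx httz ypsf wrblc cnezc ezfup mbzis spea wfug ndfs
Hunk 4: at line 5 remove [ypsf,wrblc,cnezc] add [sbua,jmgju,zby] -> 14 lines: gkd oiibp xsozw jtylj jgx httz sbua jmgju zby ezfup mbzis spea wfug ndfs
Hunk 5: at line 5 remove [httz,sbua] add [gyva] -> 13 lines: gkd oiibp xsozw jtylj jgx gyva jmgju zby ezfup mbzis spea wfug ndfs

Answer: gkd
oiibp
xsozw
jtylj
jgx
gyva
jmgju
zby
ezfup
mbzis
spea
wfug
ndfs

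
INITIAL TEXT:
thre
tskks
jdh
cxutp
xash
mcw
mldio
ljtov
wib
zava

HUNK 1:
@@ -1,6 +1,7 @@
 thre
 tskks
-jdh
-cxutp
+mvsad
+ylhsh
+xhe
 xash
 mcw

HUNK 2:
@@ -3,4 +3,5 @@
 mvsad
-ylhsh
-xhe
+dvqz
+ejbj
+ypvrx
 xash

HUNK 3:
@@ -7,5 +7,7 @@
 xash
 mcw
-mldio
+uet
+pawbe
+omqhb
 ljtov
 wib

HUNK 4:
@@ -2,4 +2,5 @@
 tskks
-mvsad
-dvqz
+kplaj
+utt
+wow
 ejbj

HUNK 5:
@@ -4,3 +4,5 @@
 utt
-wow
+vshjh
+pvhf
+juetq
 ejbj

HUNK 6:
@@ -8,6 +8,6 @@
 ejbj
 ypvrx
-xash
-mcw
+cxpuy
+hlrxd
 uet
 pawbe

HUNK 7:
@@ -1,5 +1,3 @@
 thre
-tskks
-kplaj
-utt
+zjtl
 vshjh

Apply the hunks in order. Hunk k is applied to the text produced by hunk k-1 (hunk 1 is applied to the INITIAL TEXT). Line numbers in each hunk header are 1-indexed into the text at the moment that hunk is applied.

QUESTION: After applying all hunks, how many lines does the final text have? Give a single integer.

Hunk 1: at line 1 remove [jdh,cxutp] add [mvsad,ylhsh,xhe] -> 11 lines: thre tskks mvsad ylhsh xhe xash mcw mldio ljtov wib zava
Hunk 2: at line 3 remove [ylhsh,xhe] add [dvqz,ejbj,ypvrx] -> 12 lines: thre tskks mvsad dvqz ejbj ypvrx xash mcw mldio ljtov wib zava
Hunk 3: at line 7 remove [mldio] add [uet,pawbe,omqhb] -> 14 lines: thre tskks mvsad dvqz ejbj ypvrx xash mcw uet pawbe omqhb ljtov wib zava
Hunk 4: at line 2 remove [mvsad,dvqz] add [kplaj,utt,wow] -> 15 lines: thre tskks kplaj utt wow ejbj ypvrx xash mcw uet pawbe omqhb ljtov wib zava
Hunk 5: at line 4 remove [wow] add [vshjh,pvhf,juetq] -> 17 lines: thre tskks kplaj utt vshjh pvhf juetq ejbj ypvrx xash mcw uet pawbe omqhb ljtov wib zava
Hunk 6: at line 8 remove [xash,mcw] add [cxpuy,hlrxd] -> 17 lines: thre tskks kplaj utt vshjh pvhf juetq ejbj ypvrx cxpuy hlrxd uet pawbe omqhb ljtov wib zava
Hunk 7: at line 1 remove [tskks,kplaj,utt] add [zjtl] -> 15 lines: thre zjtl vshjh pvhf juetq ejbj ypvrx cxpuy hlrxd uet pawbe omqhb ljtov wib zava
Final line count: 15

Answer: 15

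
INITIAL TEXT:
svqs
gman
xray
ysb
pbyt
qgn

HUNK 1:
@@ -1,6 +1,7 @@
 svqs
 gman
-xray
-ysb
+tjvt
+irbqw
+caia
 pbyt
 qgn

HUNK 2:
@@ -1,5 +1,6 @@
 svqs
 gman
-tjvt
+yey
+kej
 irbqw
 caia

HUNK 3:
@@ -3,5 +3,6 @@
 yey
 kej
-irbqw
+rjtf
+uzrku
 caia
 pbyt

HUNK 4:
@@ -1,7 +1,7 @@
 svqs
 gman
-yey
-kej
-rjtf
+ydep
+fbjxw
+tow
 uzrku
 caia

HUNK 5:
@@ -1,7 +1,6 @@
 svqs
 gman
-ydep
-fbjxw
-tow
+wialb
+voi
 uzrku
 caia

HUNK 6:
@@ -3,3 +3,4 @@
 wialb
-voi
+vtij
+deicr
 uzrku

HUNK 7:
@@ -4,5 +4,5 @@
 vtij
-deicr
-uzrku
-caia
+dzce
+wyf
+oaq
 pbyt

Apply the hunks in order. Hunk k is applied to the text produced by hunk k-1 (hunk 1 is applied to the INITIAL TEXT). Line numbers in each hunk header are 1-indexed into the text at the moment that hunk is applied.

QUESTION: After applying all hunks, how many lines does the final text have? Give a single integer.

Hunk 1: at line 1 remove [xray,ysb] add [tjvt,irbqw,caia] -> 7 lines: svqs gman tjvt irbqw caia pbyt qgn
Hunk 2: at line 1 remove [tjvt] add [yey,kej] -> 8 lines: svqs gman yey kej irbqw caia pbyt qgn
Hunk 3: at line 3 remove [irbqw] add [rjtf,uzrku] -> 9 lines: svqs gman yey kej rjtf uzrku caia pbyt qgn
Hunk 4: at line 1 remove [yey,kej,rjtf] add [ydep,fbjxw,tow] -> 9 lines: svqs gman ydep fbjxw tow uzrku caia pbyt qgn
Hunk 5: at line 1 remove [ydep,fbjxw,tow] add [wialb,voi] -> 8 lines: svqs gman wialb voi uzrku caia pbyt qgn
Hunk 6: at line 3 remove [voi] add [vtij,deicr] -> 9 lines: svqs gman wialb vtij deicr uzrku caia pbyt qgn
Hunk 7: at line 4 remove [deicr,uzrku,caia] add [dzce,wyf,oaq] -> 9 lines: svqs gman wialb vtij dzce wyf oaq pbyt qgn
Final line count: 9

Answer: 9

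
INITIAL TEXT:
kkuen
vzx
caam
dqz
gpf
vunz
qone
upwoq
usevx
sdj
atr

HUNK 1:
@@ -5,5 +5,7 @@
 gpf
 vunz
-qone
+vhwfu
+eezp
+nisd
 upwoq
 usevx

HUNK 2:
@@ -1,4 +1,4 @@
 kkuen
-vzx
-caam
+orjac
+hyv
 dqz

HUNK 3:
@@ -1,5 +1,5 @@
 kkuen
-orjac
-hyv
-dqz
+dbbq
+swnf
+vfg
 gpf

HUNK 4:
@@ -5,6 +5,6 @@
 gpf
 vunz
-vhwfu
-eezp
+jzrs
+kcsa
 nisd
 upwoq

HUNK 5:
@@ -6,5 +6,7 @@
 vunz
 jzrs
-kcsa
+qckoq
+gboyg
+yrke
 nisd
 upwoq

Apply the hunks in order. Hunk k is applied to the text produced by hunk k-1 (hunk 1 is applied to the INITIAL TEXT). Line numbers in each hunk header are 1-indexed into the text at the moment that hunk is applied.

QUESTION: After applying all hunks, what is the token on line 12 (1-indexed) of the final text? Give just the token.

Hunk 1: at line 5 remove [qone] add [vhwfu,eezp,nisd] -> 13 lines: kkuen vzx caam dqz gpf vunz vhwfu eezp nisd upwoq usevx sdj atr
Hunk 2: at line 1 remove [vzx,caam] add [orjac,hyv] -> 13 lines: kkuen orjac hyv dqz gpf vunz vhwfu eezp nisd upwoq usevx sdj atr
Hunk 3: at line 1 remove [orjac,hyv,dqz] add [dbbq,swnf,vfg] -> 13 lines: kkuen dbbq swnf vfg gpf vunz vhwfu eezp nisd upwoq usevx sdj atr
Hunk 4: at line 5 remove [vhwfu,eezp] add [jzrs,kcsa] -> 13 lines: kkuen dbbq swnf vfg gpf vunz jzrs kcsa nisd upwoq usevx sdj atr
Hunk 5: at line 6 remove [kcsa] add [qckoq,gboyg,yrke] -> 15 lines: kkuen dbbq swnf vfg gpf vunz jzrs qckoq gboyg yrke nisd upwoq usevx sdj atr
Final line 12: upwoq

Answer: upwoq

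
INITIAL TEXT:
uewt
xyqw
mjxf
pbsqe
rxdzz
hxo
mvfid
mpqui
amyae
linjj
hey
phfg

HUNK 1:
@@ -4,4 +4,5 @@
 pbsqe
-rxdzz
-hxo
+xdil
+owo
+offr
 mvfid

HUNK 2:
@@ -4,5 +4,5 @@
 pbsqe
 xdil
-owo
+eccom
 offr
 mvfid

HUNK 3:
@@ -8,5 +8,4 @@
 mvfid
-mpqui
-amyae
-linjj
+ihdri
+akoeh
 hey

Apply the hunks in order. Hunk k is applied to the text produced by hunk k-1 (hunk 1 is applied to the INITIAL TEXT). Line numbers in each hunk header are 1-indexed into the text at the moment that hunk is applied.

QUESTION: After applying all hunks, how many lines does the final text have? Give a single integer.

Hunk 1: at line 4 remove [rxdzz,hxo] add [xdil,owo,offr] -> 13 lines: uewt xyqw mjxf pbsqe xdil owo offr mvfid mpqui amyae linjj hey phfg
Hunk 2: at line 4 remove [owo] add [eccom] -> 13 lines: uewt xyqw mjxf pbsqe xdil eccom offr mvfid mpqui amyae linjj hey phfg
Hunk 3: at line 8 remove [mpqui,amyae,linjj] add [ihdri,akoeh] -> 12 lines: uewt xyqw mjxf pbsqe xdil eccom offr mvfid ihdri akoeh hey phfg
Final line count: 12

Answer: 12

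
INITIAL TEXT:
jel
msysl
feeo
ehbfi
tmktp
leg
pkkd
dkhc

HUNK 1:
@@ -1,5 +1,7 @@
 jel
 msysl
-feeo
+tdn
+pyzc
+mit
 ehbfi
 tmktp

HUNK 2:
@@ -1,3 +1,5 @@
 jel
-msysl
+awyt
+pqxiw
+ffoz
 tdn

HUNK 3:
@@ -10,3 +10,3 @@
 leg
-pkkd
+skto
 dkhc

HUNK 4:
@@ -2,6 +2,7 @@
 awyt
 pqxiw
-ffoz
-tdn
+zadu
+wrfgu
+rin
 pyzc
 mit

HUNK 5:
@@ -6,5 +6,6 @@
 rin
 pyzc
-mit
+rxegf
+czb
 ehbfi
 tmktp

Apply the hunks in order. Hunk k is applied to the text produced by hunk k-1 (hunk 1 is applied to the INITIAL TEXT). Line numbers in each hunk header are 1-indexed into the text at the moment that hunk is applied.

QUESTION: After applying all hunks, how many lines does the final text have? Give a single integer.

Hunk 1: at line 1 remove [feeo] add [tdn,pyzc,mit] -> 10 lines: jel msysl tdn pyzc mit ehbfi tmktp leg pkkd dkhc
Hunk 2: at line 1 remove [msysl] add [awyt,pqxiw,ffoz] -> 12 lines: jel awyt pqxiw ffoz tdn pyzc mit ehbfi tmktp leg pkkd dkhc
Hunk 3: at line 10 remove [pkkd] add [skto] -> 12 lines: jel awyt pqxiw ffoz tdn pyzc mit ehbfi tmktp leg skto dkhc
Hunk 4: at line 2 remove [ffoz,tdn] add [zadu,wrfgu,rin] -> 13 lines: jel awyt pqxiw zadu wrfgu rin pyzc mit ehbfi tmktp leg skto dkhc
Hunk 5: at line 6 remove [mit] add [rxegf,czb] -> 14 lines: jel awyt pqxiw zadu wrfgu rin pyzc rxegf czb ehbfi tmktp leg skto dkhc
Final line count: 14

Answer: 14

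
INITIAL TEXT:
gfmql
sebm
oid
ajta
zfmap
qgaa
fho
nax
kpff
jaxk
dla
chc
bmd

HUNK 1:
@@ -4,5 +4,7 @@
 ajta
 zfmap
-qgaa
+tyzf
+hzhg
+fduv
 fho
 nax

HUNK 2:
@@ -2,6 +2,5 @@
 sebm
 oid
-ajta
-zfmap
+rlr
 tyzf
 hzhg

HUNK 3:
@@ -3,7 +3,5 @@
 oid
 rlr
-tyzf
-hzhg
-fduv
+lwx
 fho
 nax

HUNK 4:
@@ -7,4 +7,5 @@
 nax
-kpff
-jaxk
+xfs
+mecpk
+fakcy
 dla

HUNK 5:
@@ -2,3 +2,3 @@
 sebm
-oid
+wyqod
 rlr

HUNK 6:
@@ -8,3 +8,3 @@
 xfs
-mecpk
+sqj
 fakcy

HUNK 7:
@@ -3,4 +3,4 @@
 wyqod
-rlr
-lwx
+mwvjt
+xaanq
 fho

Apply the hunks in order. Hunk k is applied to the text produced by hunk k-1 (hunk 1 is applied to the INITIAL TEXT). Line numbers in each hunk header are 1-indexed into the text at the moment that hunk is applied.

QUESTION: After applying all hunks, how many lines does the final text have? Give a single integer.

Answer: 13

Derivation:
Hunk 1: at line 4 remove [qgaa] add [tyzf,hzhg,fduv] -> 15 lines: gfmql sebm oid ajta zfmap tyzf hzhg fduv fho nax kpff jaxk dla chc bmd
Hunk 2: at line 2 remove [ajta,zfmap] add [rlr] -> 14 lines: gfmql sebm oid rlr tyzf hzhg fduv fho nax kpff jaxk dla chc bmd
Hunk 3: at line 3 remove [tyzf,hzhg,fduv] add [lwx] -> 12 lines: gfmql sebm oid rlr lwx fho nax kpff jaxk dla chc bmd
Hunk 4: at line 7 remove [kpff,jaxk] add [xfs,mecpk,fakcy] -> 13 lines: gfmql sebm oid rlr lwx fho nax xfs mecpk fakcy dla chc bmd
Hunk 5: at line 2 remove [oid] add [wyqod] -> 13 lines: gfmql sebm wyqod rlr lwx fho nax xfs mecpk fakcy dla chc bmd
Hunk 6: at line 8 remove [mecpk] add [sqj] -> 13 lines: gfmql sebm wyqod rlr lwx fho nax xfs sqj fakcy dla chc bmd
Hunk 7: at line 3 remove [rlr,lwx] add [mwvjt,xaanq] -> 13 lines: gfmql sebm wyqod mwvjt xaanq fho nax xfs sqj fakcy dla chc bmd
Final line count: 13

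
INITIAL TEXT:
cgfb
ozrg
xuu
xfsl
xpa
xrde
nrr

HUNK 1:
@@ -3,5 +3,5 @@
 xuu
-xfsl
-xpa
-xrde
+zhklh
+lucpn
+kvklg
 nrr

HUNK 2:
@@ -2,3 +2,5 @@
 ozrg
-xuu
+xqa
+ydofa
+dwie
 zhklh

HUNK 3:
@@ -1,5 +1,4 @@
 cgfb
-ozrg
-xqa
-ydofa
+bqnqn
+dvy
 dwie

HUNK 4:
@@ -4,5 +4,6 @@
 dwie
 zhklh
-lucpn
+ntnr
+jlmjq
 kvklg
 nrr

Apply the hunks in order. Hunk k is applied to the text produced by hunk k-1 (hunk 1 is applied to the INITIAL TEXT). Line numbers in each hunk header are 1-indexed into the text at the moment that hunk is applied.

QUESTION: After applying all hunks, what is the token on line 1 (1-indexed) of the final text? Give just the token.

Hunk 1: at line 3 remove [xfsl,xpa,xrde] add [zhklh,lucpn,kvklg] -> 7 lines: cgfb ozrg xuu zhklh lucpn kvklg nrr
Hunk 2: at line 2 remove [xuu] add [xqa,ydofa,dwie] -> 9 lines: cgfb ozrg xqa ydofa dwie zhklh lucpn kvklg nrr
Hunk 3: at line 1 remove [ozrg,xqa,ydofa] add [bqnqn,dvy] -> 8 lines: cgfb bqnqn dvy dwie zhklh lucpn kvklg nrr
Hunk 4: at line 4 remove [lucpn] add [ntnr,jlmjq] -> 9 lines: cgfb bqnqn dvy dwie zhklh ntnr jlmjq kvklg nrr
Final line 1: cgfb

Answer: cgfb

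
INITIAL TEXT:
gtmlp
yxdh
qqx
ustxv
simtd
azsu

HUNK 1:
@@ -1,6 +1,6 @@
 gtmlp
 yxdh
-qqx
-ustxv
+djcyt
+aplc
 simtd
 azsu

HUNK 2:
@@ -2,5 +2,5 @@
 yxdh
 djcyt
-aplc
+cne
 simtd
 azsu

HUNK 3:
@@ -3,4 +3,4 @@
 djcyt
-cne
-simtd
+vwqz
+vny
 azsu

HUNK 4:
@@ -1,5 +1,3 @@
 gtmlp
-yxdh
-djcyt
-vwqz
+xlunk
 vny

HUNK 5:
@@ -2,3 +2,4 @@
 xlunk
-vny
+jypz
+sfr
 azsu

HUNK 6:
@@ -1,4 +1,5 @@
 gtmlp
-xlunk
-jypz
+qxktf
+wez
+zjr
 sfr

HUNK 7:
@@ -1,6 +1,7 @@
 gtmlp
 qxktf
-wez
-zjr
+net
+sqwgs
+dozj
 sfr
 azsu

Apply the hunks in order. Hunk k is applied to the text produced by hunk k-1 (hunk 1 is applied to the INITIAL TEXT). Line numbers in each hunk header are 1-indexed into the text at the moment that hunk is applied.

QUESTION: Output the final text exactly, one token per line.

Hunk 1: at line 1 remove [qqx,ustxv] add [djcyt,aplc] -> 6 lines: gtmlp yxdh djcyt aplc simtd azsu
Hunk 2: at line 2 remove [aplc] add [cne] -> 6 lines: gtmlp yxdh djcyt cne simtd azsu
Hunk 3: at line 3 remove [cne,simtd] add [vwqz,vny] -> 6 lines: gtmlp yxdh djcyt vwqz vny azsu
Hunk 4: at line 1 remove [yxdh,djcyt,vwqz] add [xlunk] -> 4 lines: gtmlp xlunk vny azsu
Hunk 5: at line 2 remove [vny] add [jypz,sfr] -> 5 lines: gtmlp xlunk jypz sfr azsu
Hunk 6: at line 1 remove [xlunk,jypz] add [qxktf,wez,zjr] -> 6 lines: gtmlp qxktf wez zjr sfr azsu
Hunk 7: at line 1 remove [wez,zjr] add [net,sqwgs,dozj] -> 7 lines: gtmlp qxktf net sqwgs dozj sfr azsu

Answer: gtmlp
qxktf
net
sqwgs
dozj
sfr
azsu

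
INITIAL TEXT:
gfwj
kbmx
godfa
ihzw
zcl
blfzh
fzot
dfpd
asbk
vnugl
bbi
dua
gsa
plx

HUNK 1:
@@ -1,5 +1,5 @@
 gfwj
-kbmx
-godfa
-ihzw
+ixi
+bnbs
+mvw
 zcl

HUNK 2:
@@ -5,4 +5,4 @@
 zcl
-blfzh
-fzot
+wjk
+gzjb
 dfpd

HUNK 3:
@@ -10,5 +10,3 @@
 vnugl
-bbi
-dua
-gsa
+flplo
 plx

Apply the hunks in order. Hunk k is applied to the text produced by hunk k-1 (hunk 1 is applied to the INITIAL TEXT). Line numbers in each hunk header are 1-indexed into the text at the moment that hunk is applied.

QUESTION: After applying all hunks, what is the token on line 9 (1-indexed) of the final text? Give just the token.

Answer: asbk

Derivation:
Hunk 1: at line 1 remove [kbmx,godfa,ihzw] add [ixi,bnbs,mvw] -> 14 lines: gfwj ixi bnbs mvw zcl blfzh fzot dfpd asbk vnugl bbi dua gsa plx
Hunk 2: at line 5 remove [blfzh,fzot] add [wjk,gzjb] -> 14 lines: gfwj ixi bnbs mvw zcl wjk gzjb dfpd asbk vnugl bbi dua gsa plx
Hunk 3: at line 10 remove [bbi,dua,gsa] add [flplo] -> 12 lines: gfwj ixi bnbs mvw zcl wjk gzjb dfpd asbk vnugl flplo plx
Final line 9: asbk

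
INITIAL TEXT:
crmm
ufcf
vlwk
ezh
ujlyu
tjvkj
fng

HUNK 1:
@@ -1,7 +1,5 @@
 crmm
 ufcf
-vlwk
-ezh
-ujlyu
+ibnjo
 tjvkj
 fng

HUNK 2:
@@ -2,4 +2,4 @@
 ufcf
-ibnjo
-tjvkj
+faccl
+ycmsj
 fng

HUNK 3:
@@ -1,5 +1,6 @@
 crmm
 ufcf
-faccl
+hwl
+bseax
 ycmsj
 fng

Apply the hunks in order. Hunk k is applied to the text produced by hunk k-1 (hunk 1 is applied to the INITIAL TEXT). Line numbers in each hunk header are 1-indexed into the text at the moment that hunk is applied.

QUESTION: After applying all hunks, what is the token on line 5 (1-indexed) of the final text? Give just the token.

Answer: ycmsj

Derivation:
Hunk 1: at line 1 remove [vlwk,ezh,ujlyu] add [ibnjo] -> 5 lines: crmm ufcf ibnjo tjvkj fng
Hunk 2: at line 2 remove [ibnjo,tjvkj] add [faccl,ycmsj] -> 5 lines: crmm ufcf faccl ycmsj fng
Hunk 3: at line 1 remove [faccl] add [hwl,bseax] -> 6 lines: crmm ufcf hwl bseax ycmsj fng
Final line 5: ycmsj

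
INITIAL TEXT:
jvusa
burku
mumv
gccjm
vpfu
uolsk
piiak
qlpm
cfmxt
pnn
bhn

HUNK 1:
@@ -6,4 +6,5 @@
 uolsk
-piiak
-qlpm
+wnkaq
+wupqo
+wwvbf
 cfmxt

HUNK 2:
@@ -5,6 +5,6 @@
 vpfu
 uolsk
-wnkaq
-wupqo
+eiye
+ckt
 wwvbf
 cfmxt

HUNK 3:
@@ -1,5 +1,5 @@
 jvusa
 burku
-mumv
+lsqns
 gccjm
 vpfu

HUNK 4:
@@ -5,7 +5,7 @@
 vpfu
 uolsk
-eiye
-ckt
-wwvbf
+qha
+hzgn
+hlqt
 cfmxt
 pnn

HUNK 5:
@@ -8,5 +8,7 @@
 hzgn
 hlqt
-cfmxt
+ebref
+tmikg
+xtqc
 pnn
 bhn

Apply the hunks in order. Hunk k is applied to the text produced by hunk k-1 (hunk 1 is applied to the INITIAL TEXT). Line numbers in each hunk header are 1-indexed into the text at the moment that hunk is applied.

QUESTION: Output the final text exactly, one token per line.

Answer: jvusa
burku
lsqns
gccjm
vpfu
uolsk
qha
hzgn
hlqt
ebref
tmikg
xtqc
pnn
bhn

Derivation:
Hunk 1: at line 6 remove [piiak,qlpm] add [wnkaq,wupqo,wwvbf] -> 12 lines: jvusa burku mumv gccjm vpfu uolsk wnkaq wupqo wwvbf cfmxt pnn bhn
Hunk 2: at line 5 remove [wnkaq,wupqo] add [eiye,ckt] -> 12 lines: jvusa burku mumv gccjm vpfu uolsk eiye ckt wwvbf cfmxt pnn bhn
Hunk 3: at line 1 remove [mumv] add [lsqns] -> 12 lines: jvusa burku lsqns gccjm vpfu uolsk eiye ckt wwvbf cfmxt pnn bhn
Hunk 4: at line 5 remove [eiye,ckt,wwvbf] add [qha,hzgn,hlqt] -> 12 lines: jvusa burku lsqns gccjm vpfu uolsk qha hzgn hlqt cfmxt pnn bhn
Hunk 5: at line 8 remove [cfmxt] add [ebref,tmikg,xtqc] -> 14 lines: jvusa burku lsqns gccjm vpfu uolsk qha hzgn hlqt ebref tmikg xtqc pnn bhn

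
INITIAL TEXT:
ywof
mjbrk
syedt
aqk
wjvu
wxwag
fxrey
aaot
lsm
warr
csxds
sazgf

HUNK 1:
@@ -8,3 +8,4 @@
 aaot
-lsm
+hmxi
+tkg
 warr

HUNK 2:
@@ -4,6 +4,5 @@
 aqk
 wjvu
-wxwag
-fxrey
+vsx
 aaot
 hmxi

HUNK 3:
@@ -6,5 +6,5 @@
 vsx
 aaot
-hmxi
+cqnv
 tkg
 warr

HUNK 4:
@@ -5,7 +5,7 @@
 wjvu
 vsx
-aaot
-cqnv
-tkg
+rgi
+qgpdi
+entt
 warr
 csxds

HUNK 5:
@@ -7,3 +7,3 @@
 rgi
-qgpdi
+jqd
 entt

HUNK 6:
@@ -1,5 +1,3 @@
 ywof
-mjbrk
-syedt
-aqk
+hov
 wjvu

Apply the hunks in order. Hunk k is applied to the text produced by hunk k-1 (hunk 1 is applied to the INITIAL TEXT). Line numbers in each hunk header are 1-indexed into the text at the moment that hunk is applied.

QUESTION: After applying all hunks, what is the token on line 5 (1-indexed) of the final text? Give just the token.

Hunk 1: at line 8 remove [lsm] add [hmxi,tkg] -> 13 lines: ywof mjbrk syedt aqk wjvu wxwag fxrey aaot hmxi tkg warr csxds sazgf
Hunk 2: at line 4 remove [wxwag,fxrey] add [vsx] -> 12 lines: ywof mjbrk syedt aqk wjvu vsx aaot hmxi tkg warr csxds sazgf
Hunk 3: at line 6 remove [hmxi] add [cqnv] -> 12 lines: ywof mjbrk syedt aqk wjvu vsx aaot cqnv tkg warr csxds sazgf
Hunk 4: at line 5 remove [aaot,cqnv,tkg] add [rgi,qgpdi,entt] -> 12 lines: ywof mjbrk syedt aqk wjvu vsx rgi qgpdi entt warr csxds sazgf
Hunk 5: at line 7 remove [qgpdi] add [jqd] -> 12 lines: ywof mjbrk syedt aqk wjvu vsx rgi jqd entt warr csxds sazgf
Hunk 6: at line 1 remove [mjbrk,syedt,aqk] add [hov] -> 10 lines: ywof hov wjvu vsx rgi jqd entt warr csxds sazgf
Final line 5: rgi

Answer: rgi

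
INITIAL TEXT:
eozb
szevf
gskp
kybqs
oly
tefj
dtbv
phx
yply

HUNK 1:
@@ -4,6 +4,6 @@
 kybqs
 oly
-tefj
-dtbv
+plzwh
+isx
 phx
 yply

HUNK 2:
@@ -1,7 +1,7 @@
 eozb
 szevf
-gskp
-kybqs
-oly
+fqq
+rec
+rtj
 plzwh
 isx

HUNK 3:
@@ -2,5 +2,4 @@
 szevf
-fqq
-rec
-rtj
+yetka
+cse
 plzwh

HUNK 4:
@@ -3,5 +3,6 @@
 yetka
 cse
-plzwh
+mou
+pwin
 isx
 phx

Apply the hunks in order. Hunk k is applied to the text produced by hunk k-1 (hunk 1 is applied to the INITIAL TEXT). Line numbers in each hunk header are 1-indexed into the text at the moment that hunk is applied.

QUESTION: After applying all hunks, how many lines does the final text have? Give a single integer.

Answer: 9

Derivation:
Hunk 1: at line 4 remove [tefj,dtbv] add [plzwh,isx] -> 9 lines: eozb szevf gskp kybqs oly plzwh isx phx yply
Hunk 2: at line 1 remove [gskp,kybqs,oly] add [fqq,rec,rtj] -> 9 lines: eozb szevf fqq rec rtj plzwh isx phx yply
Hunk 3: at line 2 remove [fqq,rec,rtj] add [yetka,cse] -> 8 lines: eozb szevf yetka cse plzwh isx phx yply
Hunk 4: at line 3 remove [plzwh] add [mou,pwin] -> 9 lines: eozb szevf yetka cse mou pwin isx phx yply
Final line count: 9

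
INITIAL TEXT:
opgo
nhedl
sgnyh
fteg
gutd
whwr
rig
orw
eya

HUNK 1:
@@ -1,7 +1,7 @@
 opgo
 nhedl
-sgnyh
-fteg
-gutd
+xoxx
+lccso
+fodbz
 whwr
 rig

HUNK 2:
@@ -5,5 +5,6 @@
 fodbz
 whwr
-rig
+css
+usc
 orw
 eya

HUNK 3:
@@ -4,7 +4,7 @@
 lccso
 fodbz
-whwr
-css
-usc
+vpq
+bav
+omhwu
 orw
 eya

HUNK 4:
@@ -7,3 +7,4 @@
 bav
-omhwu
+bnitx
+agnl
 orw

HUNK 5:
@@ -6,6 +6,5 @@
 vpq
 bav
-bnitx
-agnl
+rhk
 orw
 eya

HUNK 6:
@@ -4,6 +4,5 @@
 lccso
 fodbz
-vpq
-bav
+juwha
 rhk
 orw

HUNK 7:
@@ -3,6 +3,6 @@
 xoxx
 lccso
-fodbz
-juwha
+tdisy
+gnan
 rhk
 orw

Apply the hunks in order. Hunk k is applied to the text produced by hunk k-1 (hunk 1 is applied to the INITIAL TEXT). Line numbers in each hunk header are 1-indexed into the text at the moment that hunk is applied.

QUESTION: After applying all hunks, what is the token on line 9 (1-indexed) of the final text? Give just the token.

Answer: eya

Derivation:
Hunk 1: at line 1 remove [sgnyh,fteg,gutd] add [xoxx,lccso,fodbz] -> 9 lines: opgo nhedl xoxx lccso fodbz whwr rig orw eya
Hunk 2: at line 5 remove [rig] add [css,usc] -> 10 lines: opgo nhedl xoxx lccso fodbz whwr css usc orw eya
Hunk 3: at line 4 remove [whwr,css,usc] add [vpq,bav,omhwu] -> 10 lines: opgo nhedl xoxx lccso fodbz vpq bav omhwu orw eya
Hunk 4: at line 7 remove [omhwu] add [bnitx,agnl] -> 11 lines: opgo nhedl xoxx lccso fodbz vpq bav bnitx agnl orw eya
Hunk 5: at line 6 remove [bnitx,agnl] add [rhk] -> 10 lines: opgo nhedl xoxx lccso fodbz vpq bav rhk orw eya
Hunk 6: at line 4 remove [vpq,bav] add [juwha] -> 9 lines: opgo nhedl xoxx lccso fodbz juwha rhk orw eya
Hunk 7: at line 3 remove [fodbz,juwha] add [tdisy,gnan] -> 9 lines: opgo nhedl xoxx lccso tdisy gnan rhk orw eya
Final line 9: eya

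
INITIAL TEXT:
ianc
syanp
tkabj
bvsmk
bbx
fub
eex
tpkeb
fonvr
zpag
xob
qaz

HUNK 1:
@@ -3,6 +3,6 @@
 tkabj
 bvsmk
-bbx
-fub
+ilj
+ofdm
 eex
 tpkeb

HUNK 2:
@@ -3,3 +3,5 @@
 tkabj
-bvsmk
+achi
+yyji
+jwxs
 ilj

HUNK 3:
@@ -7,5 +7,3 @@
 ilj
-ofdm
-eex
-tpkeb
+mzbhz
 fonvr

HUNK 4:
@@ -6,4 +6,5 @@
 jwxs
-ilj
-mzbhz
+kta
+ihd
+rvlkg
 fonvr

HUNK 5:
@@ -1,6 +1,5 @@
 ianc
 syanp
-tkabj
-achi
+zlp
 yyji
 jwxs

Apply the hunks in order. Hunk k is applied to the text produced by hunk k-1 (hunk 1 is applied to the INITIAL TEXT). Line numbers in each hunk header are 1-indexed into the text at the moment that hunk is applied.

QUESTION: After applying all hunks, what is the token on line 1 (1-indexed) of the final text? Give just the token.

Hunk 1: at line 3 remove [bbx,fub] add [ilj,ofdm] -> 12 lines: ianc syanp tkabj bvsmk ilj ofdm eex tpkeb fonvr zpag xob qaz
Hunk 2: at line 3 remove [bvsmk] add [achi,yyji,jwxs] -> 14 lines: ianc syanp tkabj achi yyji jwxs ilj ofdm eex tpkeb fonvr zpag xob qaz
Hunk 3: at line 7 remove [ofdm,eex,tpkeb] add [mzbhz] -> 12 lines: ianc syanp tkabj achi yyji jwxs ilj mzbhz fonvr zpag xob qaz
Hunk 4: at line 6 remove [ilj,mzbhz] add [kta,ihd,rvlkg] -> 13 lines: ianc syanp tkabj achi yyji jwxs kta ihd rvlkg fonvr zpag xob qaz
Hunk 5: at line 1 remove [tkabj,achi] add [zlp] -> 12 lines: ianc syanp zlp yyji jwxs kta ihd rvlkg fonvr zpag xob qaz
Final line 1: ianc

Answer: ianc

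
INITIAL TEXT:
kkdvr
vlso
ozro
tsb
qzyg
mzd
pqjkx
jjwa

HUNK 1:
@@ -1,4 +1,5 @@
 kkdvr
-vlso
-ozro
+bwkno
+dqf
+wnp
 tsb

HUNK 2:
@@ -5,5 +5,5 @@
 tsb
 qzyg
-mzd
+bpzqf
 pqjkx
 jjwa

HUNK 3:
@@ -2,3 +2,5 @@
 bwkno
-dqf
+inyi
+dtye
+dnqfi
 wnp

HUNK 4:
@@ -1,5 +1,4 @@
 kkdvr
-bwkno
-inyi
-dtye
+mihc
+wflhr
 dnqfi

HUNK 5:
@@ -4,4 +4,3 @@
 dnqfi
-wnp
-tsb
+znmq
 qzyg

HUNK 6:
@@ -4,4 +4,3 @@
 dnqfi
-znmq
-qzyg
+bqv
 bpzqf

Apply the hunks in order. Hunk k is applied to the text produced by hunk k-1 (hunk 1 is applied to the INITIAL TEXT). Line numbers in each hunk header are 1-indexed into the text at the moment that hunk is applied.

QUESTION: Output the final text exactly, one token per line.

Hunk 1: at line 1 remove [vlso,ozro] add [bwkno,dqf,wnp] -> 9 lines: kkdvr bwkno dqf wnp tsb qzyg mzd pqjkx jjwa
Hunk 2: at line 5 remove [mzd] add [bpzqf] -> 9 lines: kkdvr bwkno dqf wnp tsb qzyg bpzqf pqjkx jjwa
Hunk 3: at line 2 remove [dqf] add [inyi,dtye,dnqfi] -> 11 lines: kkdvr bwkno inyi dtye dnqfi wnp tsb qzyg bpzqf pqjkx jjwa
Hunk 4: at line 1 remove [bwkno,inyi,dtye] add [mihc,wflhr] -> 10 lines: kkdvr mihc wflhr dnqfi wnp tsb qzyg bpzqf pqjkx jjwa
Hunk 5: at line 4 remove [wnp,tsb] add [znmq] -> 9 lines: kkdvr mihc wflhr dnqfi znmq qzyg bpzqf pqjkx jjwa
Hunk 6: at line 4 remove [znmq,qzyg] add [bqv] -> 8 lines: kkdvr mihc wflhr dnqfi bqv bpzqf pqjkx jjwa

Answer: kkdvr
mihc
wflhr
dnqfi
bqv
bpzqf
pqjkx
jjwa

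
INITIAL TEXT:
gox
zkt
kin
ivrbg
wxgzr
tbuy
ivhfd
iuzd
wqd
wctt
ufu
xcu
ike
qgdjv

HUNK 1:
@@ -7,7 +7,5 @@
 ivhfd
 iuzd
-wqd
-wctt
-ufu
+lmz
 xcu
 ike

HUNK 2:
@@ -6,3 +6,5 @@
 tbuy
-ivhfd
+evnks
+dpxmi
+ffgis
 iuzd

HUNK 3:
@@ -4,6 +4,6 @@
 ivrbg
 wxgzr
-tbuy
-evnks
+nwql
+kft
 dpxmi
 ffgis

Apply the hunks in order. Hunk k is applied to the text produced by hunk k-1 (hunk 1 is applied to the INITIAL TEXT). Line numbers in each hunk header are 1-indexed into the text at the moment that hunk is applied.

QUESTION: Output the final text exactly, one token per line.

Answer: gox
zkt
kin
ivrbg
wxgzr
nwql
kft
dpxmi
ffgis
iuzd
lmz
xcu
ike
qgdjv

Derivation:
Hunk 1: at line 7 remove [wqd,wctt,ufu] add [lmz] -> 12 lines: gox zkt kin ivrbg wxgzr tbuy ivhfd iuzd lmz xcu ike qgdjv
Hunk 2: at line 6 remove [ivhfd] add [evnks,dpxmi,ffgis] -> 14 lines: gox zkt kin ivrbg wxgzr tbuy evnks dpxmi ffgis iuzd lmz xcu ike qgdjv
Hunk 3: at line 4 remove [tbuy,evnks] add [nwql,kft] -> 14 lines: gox zkt kin ivrbg wxgzr nwql kft dpxmi ffgis iuzd lmz xcu ike qgdjv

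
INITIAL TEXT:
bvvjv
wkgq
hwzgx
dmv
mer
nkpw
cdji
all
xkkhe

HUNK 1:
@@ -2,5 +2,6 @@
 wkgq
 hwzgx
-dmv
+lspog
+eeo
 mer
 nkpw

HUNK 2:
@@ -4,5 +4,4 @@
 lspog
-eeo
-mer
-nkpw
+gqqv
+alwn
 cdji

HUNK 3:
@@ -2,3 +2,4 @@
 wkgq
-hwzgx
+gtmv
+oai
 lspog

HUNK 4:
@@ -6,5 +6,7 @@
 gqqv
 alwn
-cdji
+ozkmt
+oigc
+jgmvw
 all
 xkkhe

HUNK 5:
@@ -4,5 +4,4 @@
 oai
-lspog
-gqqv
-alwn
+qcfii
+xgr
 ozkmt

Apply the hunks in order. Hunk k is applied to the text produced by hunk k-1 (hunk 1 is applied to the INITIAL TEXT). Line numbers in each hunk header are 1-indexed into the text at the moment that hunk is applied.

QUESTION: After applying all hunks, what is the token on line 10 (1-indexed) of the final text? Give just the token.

Answer: all

Derivation:
Hunk 1: at line 2 remove [dmv] add [lspog,eeo] -> 10 lines: bvvjv wkgq hwzgx lspog eeo mer nkpw cdji all xkkhe
Hunk 2: at line 4 remove [eeo,mer,nkpw] add [gqqv,alwn] -> 9 lines: bvvjv wkgq hwzgx lspog gqqv alwn cdji all xkkhe
Hunk 3: at line 2 remove [hwzgx] add [gtmv,oai] -> 10 lines: bvvjv wkgq gtmv oai lspog gqqv alwn cdji all xkkhe
Hunk 4: at line 6 remove [cdji] add [ozkmt,oigc,jgmvw] -> 12 lines: bvvjv wkgq gtmv oai lspog gqqv alwn ozkmt oigc jgmvw all xkkhe
Hunk 5: at line 4 remove [lspog,gqqv,alwn] add [qcfii,xgr] -> 11 lines: bvvjv wkgq gtmv oai qcfii xgr ozkmt oigc jgmvw all xkkhe
Final line 10: all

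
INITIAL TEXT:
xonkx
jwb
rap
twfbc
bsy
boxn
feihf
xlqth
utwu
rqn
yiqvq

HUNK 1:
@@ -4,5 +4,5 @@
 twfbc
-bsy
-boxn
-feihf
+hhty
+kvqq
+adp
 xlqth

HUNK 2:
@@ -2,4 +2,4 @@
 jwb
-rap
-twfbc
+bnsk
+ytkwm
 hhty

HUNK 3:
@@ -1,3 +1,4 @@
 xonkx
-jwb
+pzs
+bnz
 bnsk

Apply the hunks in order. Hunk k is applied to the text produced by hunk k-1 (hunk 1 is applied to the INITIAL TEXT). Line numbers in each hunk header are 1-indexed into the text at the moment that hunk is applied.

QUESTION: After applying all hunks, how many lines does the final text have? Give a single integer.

Answer: 12

Derivation:
Hunk 1: at line 4 remove [bsy,boxn,feihf] add [hhty,kvqq,adp] -> 11 lines: xonkx jwb rap twfbc hhty kvqq adp xlqth utwu rqn yiqvq
Hunk 2: at line 2 remove [rap,twfbc] add [bnsk,ytkwm] -> 11 lines: xonkx jwb bnsk ytkwm hhty kvqq adp xlqth utwu rqn yiqvq
Hunk 3: at line 1 remove [jwb] add [pzs,bnz] -> 12 lines: xonkx pzs bnz bnsk ytkwm hhty kvqq adp xlqth utwu rqn yiqvq
Final line count: 12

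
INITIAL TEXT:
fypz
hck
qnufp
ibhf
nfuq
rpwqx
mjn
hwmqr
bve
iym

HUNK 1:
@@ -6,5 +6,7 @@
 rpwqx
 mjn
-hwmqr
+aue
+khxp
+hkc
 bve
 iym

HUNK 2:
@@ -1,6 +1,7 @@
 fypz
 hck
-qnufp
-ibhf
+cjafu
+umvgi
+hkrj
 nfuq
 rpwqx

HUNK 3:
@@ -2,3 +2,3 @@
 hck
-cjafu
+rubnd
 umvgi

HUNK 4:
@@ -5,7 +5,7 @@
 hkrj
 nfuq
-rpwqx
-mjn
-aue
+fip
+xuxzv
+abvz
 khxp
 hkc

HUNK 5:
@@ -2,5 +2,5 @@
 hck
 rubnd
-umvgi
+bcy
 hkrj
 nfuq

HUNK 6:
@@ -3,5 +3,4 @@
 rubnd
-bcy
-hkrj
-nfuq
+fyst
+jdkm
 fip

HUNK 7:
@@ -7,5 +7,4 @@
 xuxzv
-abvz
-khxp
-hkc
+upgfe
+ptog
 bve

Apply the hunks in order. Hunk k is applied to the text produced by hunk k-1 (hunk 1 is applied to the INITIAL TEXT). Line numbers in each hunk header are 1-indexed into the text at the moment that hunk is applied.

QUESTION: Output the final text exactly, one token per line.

Answer: fypz
hck
rubnd
fyst
jdkm
fip
xuxzv
upgfe
ptog
bve
iym

Derivation:
Hunk 1: at line 6 remove [hwmqr] add [aue,khxp,hkc] -> 12 lines: fypz hck qnufp ibhf nfuq rpwqx mjn aue khxp hkc bve iym
Hunk 2: at line 1 remove [qnufp,ibhf] add [cjafu,umvgi,hkrj] -> 13 lines: fypz hck cjafu umvgi hkrj nfuq rpwqx mjn aue khxp hkc bve iym
Hunk 3: at line 2 remove [cjafu] add [rubnd] -> 13 lines: fypz hck rubnd umvgi hkrj nfuq rpwqx mjn aue khxp hkc bve iym
Hunk 4: at line 5 remove [rpwqx,mjn,aue] add [fip,xuxzv,abvz] -> 13 lines: fypz hck rubnd umvgi hkrj nfuq fip xuxzv abvz khxp hkc bve iym
Hunk 5: at line 2 remove [umvgi] add [bcy] -> 13 lines: fypz hck rubnd bcy hkrj nfuq fip xuxzv abvz khxp hkc bve iym
Hunk 6: at line 3 remove [bcy,hkrj,nfuq] add [fyst,jdkm] -> 12 lines: fypz hck rubnd fyst jdkm fip xuxzv abvz khxp hkc bve iym
Hunk 7: at line 7 remove [abvz,khxp,hkc] add [upgfe,ptog] -> 11 lines: fypz hck rubnd fyst jdkm fip xuxzv upgfe ptog bve iym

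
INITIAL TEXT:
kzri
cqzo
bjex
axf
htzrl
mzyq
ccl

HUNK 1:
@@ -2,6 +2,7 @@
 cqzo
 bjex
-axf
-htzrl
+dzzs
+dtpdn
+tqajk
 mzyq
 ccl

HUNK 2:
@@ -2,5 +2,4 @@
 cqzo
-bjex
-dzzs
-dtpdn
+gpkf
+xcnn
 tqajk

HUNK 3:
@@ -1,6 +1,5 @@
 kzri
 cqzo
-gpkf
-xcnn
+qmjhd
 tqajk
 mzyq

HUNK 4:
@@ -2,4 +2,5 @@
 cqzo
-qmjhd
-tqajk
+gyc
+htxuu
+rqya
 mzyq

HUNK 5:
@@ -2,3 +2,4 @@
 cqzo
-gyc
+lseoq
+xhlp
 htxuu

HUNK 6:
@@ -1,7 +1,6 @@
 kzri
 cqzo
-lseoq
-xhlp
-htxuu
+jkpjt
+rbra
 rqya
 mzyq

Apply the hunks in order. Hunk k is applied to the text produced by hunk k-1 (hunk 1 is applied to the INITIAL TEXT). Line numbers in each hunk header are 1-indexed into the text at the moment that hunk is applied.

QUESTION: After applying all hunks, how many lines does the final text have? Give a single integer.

Answer: 7

Derivation:
Hunk 1: at line 2 remove [axf,htzrl] add [dzzs,dtpdn,tqajk] -> 8 lines: kzri cqzo bjex dzzs dtpdn tqajk mzyq ccl
Hunk 2: at line 2 remove [bjex,dzzs,dtpdn] add [gpkf,xcnn] -> 7 lines: kzri cqzo gpkf xcnn tqajk mzyq ccl
Hunk 3: at line 1 remove [gpkf,xcnn] add [qmjhd] -> 6 lines: kzri cqzo qmjhd tqajk mzyq ccl
Hunk 4: at line 2 remove [qmjhd,tqajk] add [gyc,htxuu,rqya] -> 7 lines: kzri cqzo gyc htxuu rqya mzyq ccl
Hunk 5: at line 2 remove [gyc] add [lseoq,xhlp] -> 8 lines: kzri cqzo lseoq xhlp htxuu rqya mzyq ccl
Hunk 6: at line 1 remove [lseoq,xhlp,htxuu] add [jkpjt,rbra] -> 7 lines: kzri cqzo jkpjt rbra rqya mzyq ccl
Final line count: 7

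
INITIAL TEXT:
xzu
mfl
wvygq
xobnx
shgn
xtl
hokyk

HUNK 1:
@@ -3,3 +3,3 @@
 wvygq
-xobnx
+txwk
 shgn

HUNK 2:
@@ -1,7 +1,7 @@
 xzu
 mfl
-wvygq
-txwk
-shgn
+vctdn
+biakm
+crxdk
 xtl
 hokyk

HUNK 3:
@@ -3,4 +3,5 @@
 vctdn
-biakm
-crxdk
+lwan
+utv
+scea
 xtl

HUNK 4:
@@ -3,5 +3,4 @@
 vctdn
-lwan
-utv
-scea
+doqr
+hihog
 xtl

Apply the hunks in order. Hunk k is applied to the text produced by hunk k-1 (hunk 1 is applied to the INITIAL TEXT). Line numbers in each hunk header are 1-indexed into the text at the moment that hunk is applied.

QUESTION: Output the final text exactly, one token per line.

Answer: xzu
mfl
vctdn
doqr
hihog
xtl
hokyk

Derivation:
Hunk 1: at line 3 remove [xobnx] add [txwk] -> 7 lines: xzu mfl wvygq txwk shgn xtl hokyk
Hunk 2: at line 1 remove [wvygq,txwk,shgn] add [vctdn,biakm,crxdk] -> 7 lines: xzu mfl vctdn biakm crxdk xtl hokyk
Hunk 3: at line 3 remove [biakm,crxdk] add [lwan,utv,scea] -> 8 lines: xzu mfl vctdn lwan utv scea xtl hokyk
Hunk 4: at line 3 remove [lwan,utv,scea] add [doqr,hihog] -> 7 lines: xzu mfl vctdn doqr hihog xtl hokyk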